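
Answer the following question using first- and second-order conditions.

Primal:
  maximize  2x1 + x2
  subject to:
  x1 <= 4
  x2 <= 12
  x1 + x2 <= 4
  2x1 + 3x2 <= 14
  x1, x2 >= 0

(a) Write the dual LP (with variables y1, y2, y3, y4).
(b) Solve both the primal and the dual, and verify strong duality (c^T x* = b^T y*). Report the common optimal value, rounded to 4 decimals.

The standard primal-dual pair for 'max c^T x s.t. A x <= b, x >= 0' is:
  Dual:  min b^T y  s.t.  A^T y >= c,  y >= 0.

So the dual LP is:
  minimize  4y1 + 12y2 + 4y3 + 14y4
  subject to:
    y1 + y3 + 2y4 >= 2
    y2 + y3 + 3y4 >= 1
    y1, y2, y3, y4 >= 0

Solving the primal: x* = (4, 0).
  primal value c^T x* = 8.
Solving the dual: y* = (1, 0, 1, 0).
  dual value b^T y* = 8.
Strong duality: c^T x* = b^T y*. Confirmed.

8


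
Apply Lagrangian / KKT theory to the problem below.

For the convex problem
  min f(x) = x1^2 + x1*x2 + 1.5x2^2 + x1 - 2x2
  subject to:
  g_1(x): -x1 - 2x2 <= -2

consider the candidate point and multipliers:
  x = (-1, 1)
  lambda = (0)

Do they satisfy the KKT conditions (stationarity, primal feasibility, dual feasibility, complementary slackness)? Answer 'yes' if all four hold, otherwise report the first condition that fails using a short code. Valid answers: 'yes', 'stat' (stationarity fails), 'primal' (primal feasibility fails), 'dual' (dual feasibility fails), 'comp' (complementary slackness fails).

Gradient of f: grad f(x) = Q x + c = (0, 0)
Constraint values g_i(x) = a_i^T x - b_i:
  g_1((-1, 1)) = 1
Stationarity residual: grad f(x) + sum_i lambda_i a_i = (0, 0)
  -> stationarity OK
Primal feasibility (all g_i <= 0): FAILS
Dual feasibility (all lambda_i >= 0): OK
Complementary slackness (lambda_i * g_i(x) = 0 for all i): OK

Verdict: the first failing condition is primal_feasibility -> primal.

primal


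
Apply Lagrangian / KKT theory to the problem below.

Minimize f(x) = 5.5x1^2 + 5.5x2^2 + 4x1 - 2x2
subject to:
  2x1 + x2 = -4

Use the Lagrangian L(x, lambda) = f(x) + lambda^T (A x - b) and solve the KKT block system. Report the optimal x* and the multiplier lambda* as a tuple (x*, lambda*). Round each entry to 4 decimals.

Form the Lagrangian:
  L(x, lambda) = (1/2) x^T Q x + c^T x + lambda^T (A x - b)
Stationarity (grad_x L = 0): Q x + c + A^T lambda = 0.
Primal feasibility: A x = b.

This gives the KKT block system:
  [ Q   A^T ] [ x     ]   [-c ]
  [ A    0  ] [ lambda ] = [ b ]

Solving the linear system:
  x*      = (-1.7455, -0.5091)
  lambda* = (7.6)
  f(x*)   = 12.2182

x* = (-1.7455, -0.5091), lambda* = (7.6)


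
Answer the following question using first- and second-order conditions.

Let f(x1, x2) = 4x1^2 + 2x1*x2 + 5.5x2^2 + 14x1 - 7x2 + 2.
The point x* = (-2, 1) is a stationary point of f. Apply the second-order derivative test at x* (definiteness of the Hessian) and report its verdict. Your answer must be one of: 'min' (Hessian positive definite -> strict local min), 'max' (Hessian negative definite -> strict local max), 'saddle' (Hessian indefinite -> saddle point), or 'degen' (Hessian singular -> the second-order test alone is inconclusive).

Compute the Hessian H = grad^2 f:
  H = [[8, 2], [2, 11]]
Verify stationarity: grad f(x*) = H x* + g = (0, 0).
Eigenvalues of H: 7, 12.
Both eigenvalues > 0, so H is positive definite -> x* is a strict local min.

min


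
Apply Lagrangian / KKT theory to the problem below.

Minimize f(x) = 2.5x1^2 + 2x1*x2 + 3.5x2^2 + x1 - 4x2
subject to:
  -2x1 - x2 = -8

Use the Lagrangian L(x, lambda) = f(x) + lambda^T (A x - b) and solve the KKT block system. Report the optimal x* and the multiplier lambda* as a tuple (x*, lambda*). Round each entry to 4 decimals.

Form the Lagrangian:
  L(x, lambda) = (1/2) x^T Q x + c^T x + lambda^T (A x - b)
Stationarity (grad_x L = 0): Q x + c + A^T lambda = 0.
Primal feasibility: A x = b.

This gives the KKT block system:
  [ Q   A^T ] [ x     ]   [-c ]
  [ A    0  ] [ lambda ] = [ b ]

Solving the linear system:
  x*      = (3.48, 1.04)
  lambda* = (10.24)
  f(x*)   = 40.62

x* = (3.48, 1.04), lambda* = (10.24)


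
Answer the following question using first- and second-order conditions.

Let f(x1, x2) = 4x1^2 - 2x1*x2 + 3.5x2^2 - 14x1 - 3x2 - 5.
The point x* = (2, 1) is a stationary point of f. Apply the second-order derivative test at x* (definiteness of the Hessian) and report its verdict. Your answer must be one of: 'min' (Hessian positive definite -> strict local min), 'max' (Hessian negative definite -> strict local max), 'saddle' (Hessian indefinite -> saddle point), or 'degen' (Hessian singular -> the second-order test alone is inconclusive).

Compute the Hessian H = grad^2 f:
  H = [[8, -2], [-2, 7]]
Verify stationarity: grad f(x*) = H x* + g = (0, 0).
Eigenvalues of H: 5.4384, 9.5616.
Both eigenvalues > 0, so H is positive definite -> x* is a strict local min.

min


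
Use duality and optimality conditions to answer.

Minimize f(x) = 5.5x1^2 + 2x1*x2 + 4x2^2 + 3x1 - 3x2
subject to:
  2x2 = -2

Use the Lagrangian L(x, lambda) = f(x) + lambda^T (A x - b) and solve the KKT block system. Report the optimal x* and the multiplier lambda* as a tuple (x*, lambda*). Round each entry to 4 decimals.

Form the Lagrangian:
  L(x, lambda) = (1/2) x^T Q x + c^T x + lambda^T (A x - b)
Stationarity (grad_x L = 0): Q x + c + A^T lambda = 0.
Primal feasibility: A x = b.

This gives the KKT block system:
  [ Q   A^T ] [ x     ]   [-c ]
  [ A    0  ] [ lambda ] = [ b ]

Solving the linear system:
  x*      = (-0.0909, -1)
  lambda* = (5.5909)
  f(x*)   = 6.9545

x* = (-0.0909, -1), lambda* = (5.5909)


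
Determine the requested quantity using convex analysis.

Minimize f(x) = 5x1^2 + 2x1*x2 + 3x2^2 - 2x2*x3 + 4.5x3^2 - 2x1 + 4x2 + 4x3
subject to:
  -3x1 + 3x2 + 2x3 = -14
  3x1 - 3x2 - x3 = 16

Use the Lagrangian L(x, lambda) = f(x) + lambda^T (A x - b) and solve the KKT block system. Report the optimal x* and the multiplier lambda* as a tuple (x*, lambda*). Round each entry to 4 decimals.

Form the Lagrangian:
  L(x, lambda) = (1/2) x^T Q x + c^T x + lambda^T (A x - b)
Stationarity (grad_x L = 0): Q x + c + A^T lambda = 0.
Primal feasibility: A x = b.

This gives the KKT block system:
  [ Q   A^T ] [ x     ]   [-c ]
  [ A    0  ] [ lambda ] = [ b ]

Solving the linear system:
  x*      = (2.5, -3.5, 2)
  lambda* = (-34.3333, -39.6667)
  f(x*)   = 71.5

x* = (2.5, -3.5, 2), lambda* = (-34.3333, -39.6667)


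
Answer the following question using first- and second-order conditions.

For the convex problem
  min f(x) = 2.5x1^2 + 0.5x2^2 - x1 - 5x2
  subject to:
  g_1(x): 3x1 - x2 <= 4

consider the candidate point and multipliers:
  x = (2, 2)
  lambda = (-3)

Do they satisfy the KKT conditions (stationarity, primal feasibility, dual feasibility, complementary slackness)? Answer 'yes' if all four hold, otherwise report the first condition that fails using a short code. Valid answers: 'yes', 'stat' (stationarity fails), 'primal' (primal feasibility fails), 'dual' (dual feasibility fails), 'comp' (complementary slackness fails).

Gradient of f: grad f(x) = Q x + c = (9, -3)
Constraint values g_i(x) = a_i^T x - b_i:
  g_1((2, 2)) = 0
Stationarity residual: grad f(x) + sum_i lambda_i a_i = (0, 0)
  -> stationarity OK
Primal feasibility (all g_i <= 0): OK
Dual feasibility (all lambda_i >= 0): FAILS
Complementary slackness (lambda_i * g_i(x) = 0 for all i): OK

Verdict: the first failing condition is dual_feasibility -> dual.

dual


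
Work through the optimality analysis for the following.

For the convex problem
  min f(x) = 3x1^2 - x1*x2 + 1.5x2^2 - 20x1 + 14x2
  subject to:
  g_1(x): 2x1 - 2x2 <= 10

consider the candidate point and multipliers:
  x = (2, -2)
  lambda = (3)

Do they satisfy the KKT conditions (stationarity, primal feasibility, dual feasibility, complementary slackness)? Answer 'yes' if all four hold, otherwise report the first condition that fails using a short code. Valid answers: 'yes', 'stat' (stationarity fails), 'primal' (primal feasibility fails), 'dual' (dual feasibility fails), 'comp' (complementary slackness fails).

Gradient of f: grad f(x) = Q x + c = (-6, 6)
Constraint values g_i(x) = a_i^T x - b_i:
  g_1((2, -2)) = -2
Stationarity residual: grad f(x) + sum_i lambda_i a_i = (0, 0)
  -> stationarity OK
Primal feasibility (all g_i <= 0): OK
Dual feasibility (all lambda_i >= 0): OK
Complementary slackness (lambda_i * g_i(x) = 0 for all i): FAILS

Verdict: the first failing condition is complementary_slackness -> comp.

comp


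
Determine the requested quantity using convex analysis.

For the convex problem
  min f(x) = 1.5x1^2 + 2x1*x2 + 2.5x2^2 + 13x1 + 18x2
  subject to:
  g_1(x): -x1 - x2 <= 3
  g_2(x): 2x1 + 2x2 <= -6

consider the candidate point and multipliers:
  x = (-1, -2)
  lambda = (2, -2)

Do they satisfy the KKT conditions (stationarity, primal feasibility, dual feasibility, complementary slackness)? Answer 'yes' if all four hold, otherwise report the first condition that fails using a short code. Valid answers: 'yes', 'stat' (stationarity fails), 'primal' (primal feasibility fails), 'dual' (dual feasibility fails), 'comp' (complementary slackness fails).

Gradient of f: grad f(x) = Q x + c = (6, 6)
Constraint values g_i(x) = a_i^T x - b_i:
  g_1((-1, -2)) = 0
  g_2((-1, -2)) = 0
Stationarity residual: grad f(x) + sum_i lambda_i a_i = (0, 0)
  -> stationarity OK
Primal feasibility (all g_i <= 0): OK
Dual feasibility (all lambda_i >= 0): FAILS
Complementary slackness (lambda_i * g_i(x) = 0 for all i): OK

Verdict: the first failing condition is dual_feasibility -> dual.

dual


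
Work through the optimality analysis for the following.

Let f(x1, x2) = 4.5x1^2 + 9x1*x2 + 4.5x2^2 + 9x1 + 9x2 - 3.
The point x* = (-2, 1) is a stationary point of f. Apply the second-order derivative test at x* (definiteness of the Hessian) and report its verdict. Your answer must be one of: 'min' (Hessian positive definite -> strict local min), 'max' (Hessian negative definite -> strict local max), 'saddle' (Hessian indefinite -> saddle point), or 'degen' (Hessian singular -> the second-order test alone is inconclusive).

Compute the Hessian H = grad^2 f:
  H = [[9, 9], [9, 9]]
Verify stationarity: grad f(x*) = H x* + g = (0, 0).
Eigenvalues of H: 0, 18.
H has a zero eigenvalue (singular; positive semidefinite but not definite), so H is neither positive definite, negative definite, nor indefinite. The second-order test alone is inconclusive -> degen.
(Indeed, f is constant along the null direction of H through x*, so x* is not a strict local extremum.)

degen


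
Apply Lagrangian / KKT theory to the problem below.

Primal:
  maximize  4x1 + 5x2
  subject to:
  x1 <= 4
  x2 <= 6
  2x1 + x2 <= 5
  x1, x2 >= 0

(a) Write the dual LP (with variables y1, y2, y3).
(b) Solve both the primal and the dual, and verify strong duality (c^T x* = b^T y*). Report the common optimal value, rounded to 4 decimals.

The standard primal-dual pair for 'max c^T x s.t. A x <= b, x >= 0' is:
  Dual:  min b^T y  s.t.  A^T y >= c,  y >= 0.

So the dual LP is:
  minimize  4y1 + 6y2 + 5y3
  subject to:
    y1 + 2y3 >= 4
    y2 + y3 >= 5
    y1, y2, y3 >= 0

Solving the primal: x* = (0, 5).
  primal value c^T x* = 25.
Solving the dual: y* = (0, 0, 5).
  dual value b^T y* = 25.
Strong duality: c^T x* = b^T y*. Confirmed.

25


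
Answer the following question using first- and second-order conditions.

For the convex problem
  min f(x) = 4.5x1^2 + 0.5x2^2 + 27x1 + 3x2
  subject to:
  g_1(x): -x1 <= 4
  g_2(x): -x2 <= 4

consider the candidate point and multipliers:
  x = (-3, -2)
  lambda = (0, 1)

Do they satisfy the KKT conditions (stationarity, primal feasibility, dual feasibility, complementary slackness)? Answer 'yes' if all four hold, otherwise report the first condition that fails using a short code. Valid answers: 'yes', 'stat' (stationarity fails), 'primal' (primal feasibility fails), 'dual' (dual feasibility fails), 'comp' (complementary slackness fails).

Gradient of f: grad f(x) = Q x + c = (0, 1)
Constraint values g_i(x) = a_i^T x - b_i:
  g_1((-3, -2)) = -1
  g_2((-3, -2)) = -2
Stationarity residual: grad f(x) + sum_i lambda_i a_i = (0, 0)
  -> stationarity OK
Primal feasibility (all g_i <= 0): OK
Dual feasibility (all lambda_i >= 0): OK
Complementary slackness (lambda_i * g_i(x) = 0 for all i): FAILS

Verdict: the first failing condition is complementary_slackness -> comp.

comp


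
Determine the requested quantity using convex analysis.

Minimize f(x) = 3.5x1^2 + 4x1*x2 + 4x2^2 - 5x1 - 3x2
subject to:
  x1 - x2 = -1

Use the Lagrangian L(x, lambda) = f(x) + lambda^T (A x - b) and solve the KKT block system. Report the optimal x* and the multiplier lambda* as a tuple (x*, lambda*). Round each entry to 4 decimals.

Form the Lagrangian:
  L(x, lambda) = (1/2) x^T Q x + c^T x + lambda^T (A x - b)
Stationarity (grad_x L = 0): Q x + c + A^T lambda = 0.
Primal feasibility: A x = b.

This gives the KKT block system:
  [ Q   A^T ] [ x     ]   [-c ]
  [ A    0  ] [ lambda ] = [ b ]

Solving the linear system:
  x*      = (-0.1739, 0.8261)
  lambda* = (2.913)
  f(x*)   = 0.6522

x* = (-0.1739, 0.8261), lambda* = (2.913)


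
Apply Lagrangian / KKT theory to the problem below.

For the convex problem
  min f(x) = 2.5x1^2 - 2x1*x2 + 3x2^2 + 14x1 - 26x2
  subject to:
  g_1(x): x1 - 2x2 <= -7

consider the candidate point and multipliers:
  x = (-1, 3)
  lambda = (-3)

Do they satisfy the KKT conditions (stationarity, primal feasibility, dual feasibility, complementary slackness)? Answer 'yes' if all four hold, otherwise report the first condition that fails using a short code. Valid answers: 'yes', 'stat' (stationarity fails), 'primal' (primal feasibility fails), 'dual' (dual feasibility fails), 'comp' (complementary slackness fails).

Gradient of f: grad f(x) = Q x + c = (3, -6)
Constraint values g_i(x) = a_i^T x - b_i:
  g_1((-1, 3)) = 0
Stationarity residual: grad f(x) + sum_i lambda_i a_i = (0, 0)
  -> stationarity OK
Primal feasibility (all g_i <= 0): OK
Dual feasibility (all lambda_i >= 0): FAILS
Complementary slackness (lambda_i * g_i(x) = 0 for all i): OK

Verdict: the first failing condition is dual_feasibility -> dual.

dual


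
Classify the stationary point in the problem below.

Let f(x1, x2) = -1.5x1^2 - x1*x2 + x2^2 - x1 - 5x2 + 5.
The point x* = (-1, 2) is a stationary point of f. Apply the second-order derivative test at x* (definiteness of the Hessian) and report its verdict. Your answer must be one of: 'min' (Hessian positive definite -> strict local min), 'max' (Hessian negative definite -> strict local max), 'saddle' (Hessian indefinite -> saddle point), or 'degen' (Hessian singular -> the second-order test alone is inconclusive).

Compute the Hessian H = grad^2 f:
  H = [[-3, -1], [-1, 2]]
Verify stationarity: grad f(x*) = H x* + g = (0, 0).
Eigenvalues of H: -3.1926, 2.1926.
Eigenvalues have mixed signs, so H is indefinite -> x* is a saddle point.

saddle


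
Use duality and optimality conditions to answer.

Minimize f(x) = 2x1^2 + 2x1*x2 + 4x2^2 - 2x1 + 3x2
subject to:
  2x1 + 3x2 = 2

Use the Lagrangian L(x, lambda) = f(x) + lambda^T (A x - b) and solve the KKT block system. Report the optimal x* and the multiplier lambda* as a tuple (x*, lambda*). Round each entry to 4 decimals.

Form the Lagrangian:
  L(x, lambda) = (1/2) x^T Q x + c^T x + lambda^T (A x - b)
Stationarity (grad_x L = 0): Q x + c + A^T lambda = 0.
Primal feasibility: A x = b.

This gives the KKT block system:
  [ Q   A^T ] [ x     ]   [-c ]
  [ A    0  ] [ lambda ] = [ b ]

Solving the linear system:
  x*      = (1.2727, -0.1818)
  lambda* = (-1.3636)
  f(x*)   = -0.1818

x* = (1.2727, -0.1818), lambda* = (-1.3636)


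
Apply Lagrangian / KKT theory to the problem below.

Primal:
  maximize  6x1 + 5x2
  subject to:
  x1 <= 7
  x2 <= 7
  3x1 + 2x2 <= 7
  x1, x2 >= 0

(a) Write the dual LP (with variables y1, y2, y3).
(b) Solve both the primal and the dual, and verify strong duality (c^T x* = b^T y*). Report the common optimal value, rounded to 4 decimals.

The standard primal-dual pair for 'max c^T x s.t. A x <= b, x >= 0' is:
  Dual:  min b^T y  s.t.  A^T y >= c,  y >= 0.

So the dual LP is:
  minimize  7y1 + 7y2 + 7y3
  subject to:
    y1 + 3y3 >= 6
    y2 + 2y3 >= 5
    y1, y2, y3 >= 0

Solving the primal: x* = (0, 3.5).
  primal value c^T x* = 17.5.
Solving the dual: y* = (0, 0, 2.5).
  dual value b^T y* = 17.5.
Strong duality: c^T x* = b^T y*. Confirmed.

17.5


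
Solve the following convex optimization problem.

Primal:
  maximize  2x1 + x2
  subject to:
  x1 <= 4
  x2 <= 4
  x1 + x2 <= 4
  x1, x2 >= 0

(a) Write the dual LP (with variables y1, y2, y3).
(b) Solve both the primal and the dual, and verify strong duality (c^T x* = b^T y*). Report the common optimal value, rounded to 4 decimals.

The standard primal-dual pair for 'max c^T x s.t. A x <= b, x >= 0' is:
  Dual:  min b^T y  s.t.  A^T y >= c,  y >= 0.

So the dual LP is:
  minimize  4y1 + 4y2 + 4y3
  subject to:
    y1 + y3 >= 2
    y2 + y3 >= 1
    y1, y2, y3 >= 0

Solving the primal: x* = (4, 0).
  primal value c^T x* = 8.
Solving the dual: y* = (1, 0, 1).
  dual value b^T y* = 8.
Strong duality: c^T x* = b^T y*. Confirmed.

8


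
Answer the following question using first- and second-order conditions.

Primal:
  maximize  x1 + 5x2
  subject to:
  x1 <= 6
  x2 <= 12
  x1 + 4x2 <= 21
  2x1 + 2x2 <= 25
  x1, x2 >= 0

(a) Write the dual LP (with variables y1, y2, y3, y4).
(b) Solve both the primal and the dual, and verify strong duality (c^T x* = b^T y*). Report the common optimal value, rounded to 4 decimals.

The standard primal-dual pair for 'max c^T x s.t. A x <= b, x >= 0' is:
  Dual:  min b^T y  s.t.  A^T y >= c,  y >= 0.

So the dual LP is:
  minimize  6y1 + 12y2 + 21y3 + 25y4
  subject to:
    y1 + y3 + 2y4 >= 1
    y2 + 4y3 + 2y4 >= 5
    y1, y2, y3, y4 >= 0

Solving the primal: x* = (0, 5.25).
  primal value c^T x* = 26.25.
Solving the dual: y* = (0, 0, 1.25, 0).
  dual value b^T y* = 26.25.
Strong duality: c^T x* = b^T y*. Confirmed.

26.25


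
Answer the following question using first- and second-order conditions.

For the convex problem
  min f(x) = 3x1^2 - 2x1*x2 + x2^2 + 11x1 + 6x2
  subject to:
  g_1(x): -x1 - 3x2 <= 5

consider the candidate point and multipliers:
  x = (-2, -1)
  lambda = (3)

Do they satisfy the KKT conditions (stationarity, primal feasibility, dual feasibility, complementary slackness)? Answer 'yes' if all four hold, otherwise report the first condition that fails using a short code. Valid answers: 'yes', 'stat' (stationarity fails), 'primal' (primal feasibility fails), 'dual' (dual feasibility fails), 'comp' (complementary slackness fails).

Gradient of f: grad f(x) = Q x + c = (1, 8)
Constraint values g_i(x) = a_i^T x - b_i:
  g_1((-2, -1)) = 0
Stationarity residual: grad f(x) + sum_i lambda_i a_i = (-2, -1)
  -> stationarity FAILS
Primal feasibility (all g_i <= 0): OK
Dual feasibility (all lambda_i >= 0): OK
Complementary slackness (lambda_i * g_i(x) = 0 for all i): OK

Verdict: the first failing condition is stationarity -> stat.

stat


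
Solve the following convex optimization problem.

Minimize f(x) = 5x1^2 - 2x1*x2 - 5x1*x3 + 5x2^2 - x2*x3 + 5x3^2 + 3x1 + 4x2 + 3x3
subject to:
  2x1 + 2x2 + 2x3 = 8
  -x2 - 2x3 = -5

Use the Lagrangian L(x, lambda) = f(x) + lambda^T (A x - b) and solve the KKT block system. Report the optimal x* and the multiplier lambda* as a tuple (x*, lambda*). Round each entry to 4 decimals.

Form the Lagrangian:
  L(x, lambda) = (1/2) x^T Q x + c^T x + lambda^T (A x - b)
Stationarity (grad_x L = 0): Q x + c + A^T lambda = 0.
Primal feasibility: A x = b.

This gives the KKT block system:
  [ Q   A^T ] [ x     ]   [-c ]
  [ A    0  ] [ lambda ] = [ b ]

Solving the linear system:
  x*      = (1.0323, 0.9355, 2.0323)
  lambda* = (-0.6452, 7.9677)
  f(x*)   = 28.9677

x* = (1.0323, 0.9355, 2.0323), lambda* = (-0.6452, 7.9677)


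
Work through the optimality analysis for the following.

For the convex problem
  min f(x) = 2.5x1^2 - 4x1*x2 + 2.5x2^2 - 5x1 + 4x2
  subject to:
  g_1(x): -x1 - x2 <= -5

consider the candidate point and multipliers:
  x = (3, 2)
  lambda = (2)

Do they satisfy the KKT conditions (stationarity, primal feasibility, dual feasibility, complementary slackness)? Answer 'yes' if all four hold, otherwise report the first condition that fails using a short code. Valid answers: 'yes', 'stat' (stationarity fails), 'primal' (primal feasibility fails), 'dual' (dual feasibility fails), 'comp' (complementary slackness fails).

Gradient of f: grad f(x) = Q x + c = (2, 2)
Constraint values g_i(x) = a_i^T x - b_i:
  g_1((3, 2)) = 0
Stationarity residual: grad f(x) + sum_i lambda_i a_i = (0, 0)
  -> stationarity OK
Primal feasibility (all g_i <= 0): OK
Dual feasibility (all lambda_i >= 0): OK
Complementary slackness (lambda_i * g_i(x) = 0 for all i): OK

Verdict: yes, KKT holds.

yes


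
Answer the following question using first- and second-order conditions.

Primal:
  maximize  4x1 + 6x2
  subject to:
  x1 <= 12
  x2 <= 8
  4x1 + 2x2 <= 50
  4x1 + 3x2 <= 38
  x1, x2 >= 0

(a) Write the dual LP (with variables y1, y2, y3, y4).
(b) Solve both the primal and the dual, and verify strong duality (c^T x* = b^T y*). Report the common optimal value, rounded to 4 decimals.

The standard primal-dual pair for 'max c^T x s.t. A x <= b, x >= 0' is:
  Dual:  min b^T y  s.t.  A^T y >= c,  y >= 0.

So the dual LP is:
  minimize  12y1 + 8y2 + 50y3 + 38y4
  subject to:
    y1 + 4y3 + 4y4 >= 4
    y2 + 2y3 + 3y4 >= 6
    y1, y2, y3, y4 >= 0

Solving the primal: x* = (3.5, 8).
  primal value c^T x* = 62.
Solving the dual: y* = (0, 3, 0, 1).
  dual value b^T y* = 62.
Strong duality: c^T x* = b^T y*. Confirmed.

62


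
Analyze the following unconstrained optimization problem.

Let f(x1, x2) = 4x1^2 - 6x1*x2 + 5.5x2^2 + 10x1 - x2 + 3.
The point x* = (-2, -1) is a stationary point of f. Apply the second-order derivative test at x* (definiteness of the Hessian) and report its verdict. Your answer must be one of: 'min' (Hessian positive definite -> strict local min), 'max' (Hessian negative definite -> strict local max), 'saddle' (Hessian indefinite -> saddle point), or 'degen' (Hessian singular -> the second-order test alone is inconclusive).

Compute the Hessian H = grad^2 f:
  H = [[8, -6], [-6, 11]]
Verify stationarity: grad f(x*) = H x* + g = (0, 0).
Eigenvalues of H: 3.3153, 15.6847.
Both eigenvalues > 0, so H is positive definite -> x* is a strict local min.

min


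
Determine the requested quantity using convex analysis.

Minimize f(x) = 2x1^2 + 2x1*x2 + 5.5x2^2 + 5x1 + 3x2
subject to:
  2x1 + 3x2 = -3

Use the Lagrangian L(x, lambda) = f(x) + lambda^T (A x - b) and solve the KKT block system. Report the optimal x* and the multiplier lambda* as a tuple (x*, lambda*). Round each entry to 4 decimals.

Form the Lagrangian:
  L(x, lambda) = (1/2) x^T Q x + c^T x + lambda^T (A x - b)
Stationarity (grad_x L = 0): Q x + c + A^T lambda = 0.
Primal feasibility: A x = b.

This gives the KKT block system:
  [ Q   A^T ] [ x     ]   [-c ]
  [ A    0  ] [ lambda ] = [ b ]

Solving the linear system:
  x*      = (-1.3393, -0.1071)
  lambda* = (0.2857)
  f(x*)   = -3.0804

x* = (-1.3393, -0.1071), lambda* = (0.2857)


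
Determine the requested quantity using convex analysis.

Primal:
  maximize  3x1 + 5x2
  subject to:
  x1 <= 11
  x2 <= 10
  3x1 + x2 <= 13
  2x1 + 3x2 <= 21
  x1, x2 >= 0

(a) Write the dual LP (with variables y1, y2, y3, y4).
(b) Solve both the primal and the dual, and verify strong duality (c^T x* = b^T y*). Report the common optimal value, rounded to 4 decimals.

The standard primal-dual pair for 'max c^T x s.t. A x <= b, x >= 0' is:
  Dual:  min b^T y  s.t.  A^T y >= c,  y >= 0.

So the dual LP is:
  minimize  11y1 + 10y2 + 13y3 + 21y4
  subject to:
    y1 + 3y3 + 2y4 >= 3
    y2 + y3 + 3y4 >= 5
    y1, y2, y3, y4 >= 0

Solving the primal: x* = (0, 7).
  primal value c^T x* = 35.
Solving the dual: y* = (0, 0, 0, 1.6667).
  dual value b^T y* = 35.
Strong duality: c^T x* = b^T y*. Confirmed.

35


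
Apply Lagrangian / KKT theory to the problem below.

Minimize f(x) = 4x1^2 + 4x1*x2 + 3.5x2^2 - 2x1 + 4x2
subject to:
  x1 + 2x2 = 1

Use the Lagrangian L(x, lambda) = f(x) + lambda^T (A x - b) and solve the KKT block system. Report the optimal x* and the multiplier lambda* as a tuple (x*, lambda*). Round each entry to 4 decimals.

Form the Lagrangian:
  L(x, lambda) = (1/2) x^T Q x + c^T x + lambda^T (A x - b)
Stationarity (grad_x L = 0): Q x + c + A^T lambda = 0.
Primal feasibility: A x = b.

This gives the KKT block system:
  [ Q   A^T ] [ x     ]   [-c ]
  [ A    0  ] [ lambda ] = [ b ]

Solving the linear system:
  x*      = (0.6522, 0.1739)
  lambda* = (-3.913)
  f(x*)   = 1.6522

x* = (0.6522, 0.1739), lambda* = (-3.913)


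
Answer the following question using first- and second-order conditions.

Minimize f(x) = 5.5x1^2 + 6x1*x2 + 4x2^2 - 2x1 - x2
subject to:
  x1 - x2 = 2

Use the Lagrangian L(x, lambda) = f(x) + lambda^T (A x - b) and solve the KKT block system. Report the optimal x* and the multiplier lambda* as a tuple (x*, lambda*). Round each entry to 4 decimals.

Form the Lagrangian:
  L(x, lambda) = (1/2) x^T Q x + c^T x + lambda^T (A x - b)
Stationarity (grad_x L = 0): Q x + c + A^T lambda = 0.
Primal feasibility: A x = b.

This gives the KKT block system:
  [ Q   A^T ] [ x     ]   [-c ]
  [ A    0  ] [ lambda ] = [ b ]

Solving the linear system:
  x*      = (1, -1)
  lambda* = (-3)
  f(x*)   = 2.5

x* = (1, -1), lambda* = (-3)


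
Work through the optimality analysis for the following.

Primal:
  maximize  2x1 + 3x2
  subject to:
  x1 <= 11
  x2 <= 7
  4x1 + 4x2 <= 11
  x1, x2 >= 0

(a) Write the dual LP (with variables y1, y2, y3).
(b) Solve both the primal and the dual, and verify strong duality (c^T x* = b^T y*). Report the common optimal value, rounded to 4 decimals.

The standard primal-dual pair for 'max c^T x s.t. A x <= b, x >= 0' is:
  Dual:  min b^T y  s.t.  A^T y >= c,  y >= 0.

So the dual LP is:
  minimize  11y1 + 7y2 + 11y3
  subject to:
    y1 + 4y3 >= 2
    y2 + 4y3 >= 3
    y1, y2, y3 >= 0

Solving the primal: x* = (0, 2.75).
  primal value c^T x* = 8.25.
Solving the dual: y* = (0, 0, 0.75).
  dual value b^T y* = 8.25.
Strong duality: c^T x* = b^T y*. Confirmed.

8.25


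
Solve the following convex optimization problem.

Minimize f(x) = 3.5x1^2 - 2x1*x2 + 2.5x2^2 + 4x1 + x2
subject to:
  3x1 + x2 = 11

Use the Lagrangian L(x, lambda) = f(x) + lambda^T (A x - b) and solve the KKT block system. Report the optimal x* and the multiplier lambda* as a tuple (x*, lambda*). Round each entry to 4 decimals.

Form the Lagrangian:
  L(x, lambda) = (1/2) x^T Q x + c^T x + lambda^T (A x - b)
Stationarity (grad_x L = 0): Q x + c + A^T lambda = 0.
Primal feasibility: A x = b.

This gives the KKT block system:
  [ Q   A^T ] [ x     ]   [-c ]
  [ A    0  ] [ lambda ] = [ b ]

Solving the linear system:
  x*      = (2.9062, 2.2812)
  lambda* = (-6.5937)
  f(x*)   = 43.2187

x* = (2.9062, 2.2812), lambda* = (-6.5937)


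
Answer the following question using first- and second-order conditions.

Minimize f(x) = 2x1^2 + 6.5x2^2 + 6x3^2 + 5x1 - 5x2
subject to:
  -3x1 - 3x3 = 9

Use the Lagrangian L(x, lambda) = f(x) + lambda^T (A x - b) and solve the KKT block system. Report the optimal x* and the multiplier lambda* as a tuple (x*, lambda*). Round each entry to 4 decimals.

Form the Lagrangian:
  L(x, lambda) = (1/2) x^T Q x + c^T x + lambda^T (A x - b)
Stationarity (grad_x L = 0): Q x + c + A^T lambda = 0.
Primal feasibility: A x = b.

This gives the KKT block system:
  [ Q   A^T ] [ x     ]   [-c ]
  [ A    0  ] [ lambda ] = [ b ]

Solving the linear system:
  x*      = (-2.5625, 0.3846, -0.4375)
  lambda* = (-1.75)
  f(x*)   = 0.5072

x* = (-2.5625, 0.3846, -0.4375), lambda* = (-1.75)


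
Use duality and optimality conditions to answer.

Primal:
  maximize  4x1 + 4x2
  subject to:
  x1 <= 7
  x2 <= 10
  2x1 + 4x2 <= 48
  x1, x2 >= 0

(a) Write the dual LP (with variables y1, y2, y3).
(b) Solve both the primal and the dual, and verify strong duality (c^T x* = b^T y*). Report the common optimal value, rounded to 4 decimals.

The standard primal-dual pair for 'max c^T x s.t. A x <= b, x >= 0' is:
  Dual:  min b^T y  s.t.  A^T y >= c,  y >= 0.

So the dual LP is:
  minimize  7y1 + 10y2 + 48y3
  subject to:
    y1 + 2y3 >= 4
    y2 + 4y3 >= 4
    y1, y2, y3 >= 0

Solving the primal: x* = (7, 8.5).
  primal value c^T x* = 62.
Solving the dual: y* = (2, 0, 1).
  dual value b^T y* = 62.
Strong duality: c^T x* = b^T y*. Confirmed.

62


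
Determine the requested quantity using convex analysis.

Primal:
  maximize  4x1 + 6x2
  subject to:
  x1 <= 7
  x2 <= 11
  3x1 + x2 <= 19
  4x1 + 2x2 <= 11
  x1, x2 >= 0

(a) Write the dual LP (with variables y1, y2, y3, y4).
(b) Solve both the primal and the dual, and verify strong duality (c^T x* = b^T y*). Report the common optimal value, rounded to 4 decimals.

The standard primal-dual pair for 'max c^T x s.t. A x <= b, x >= 0' is:
  Dual:  min b^T y  s.t.  A^T y >= c,  y >= 0.

So the dual LP is:
  minimize  7y1 + 11y2 + 19y3 + 11y4
  subject to:
    y1 + 3y3 + 4y4 >= 4
    y2 + y3 + 2y4 >= 6
    y1, y2, y3, y4 >= 0

Solving the primal: x* = (0, 5.5).
  primal value c^T x* = 33.
Solving the dual: y* = (0, 0, 0, 3).
  dual value b^T y* = 33.
Strong duality: c^T x* = b^T y*. Confirmed.

33


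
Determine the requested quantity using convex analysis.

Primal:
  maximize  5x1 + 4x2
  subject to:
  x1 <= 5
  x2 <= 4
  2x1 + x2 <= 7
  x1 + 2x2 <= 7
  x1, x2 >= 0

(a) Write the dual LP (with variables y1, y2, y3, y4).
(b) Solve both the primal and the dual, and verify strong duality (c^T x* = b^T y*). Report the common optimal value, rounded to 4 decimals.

The standard primal-dual pair for 'max c^T x s.t. A x <= b, x >= 0' is:
  Dual:  min b^T y  s.t.  A^T y >= c,  y >= 0.

So the dual LP is:
  minimize  5y1 + 4y2 + 7y3 + 7y4
  subject to:
    y1 + 2y3 + y4 >= 5
    y2 + y3 + 2y4 >= 4
    y1, y2, y3, y4 >= 0

Solving the primal: x* = (2.3333, 2.3333).
  primal value c^T x* = 21.
Solving the dual: y* = (0, 0, 2, 1).
  dual value b^T y* = 21.
Strong duality: c^T x* = b^T y*. Confirmed.

21


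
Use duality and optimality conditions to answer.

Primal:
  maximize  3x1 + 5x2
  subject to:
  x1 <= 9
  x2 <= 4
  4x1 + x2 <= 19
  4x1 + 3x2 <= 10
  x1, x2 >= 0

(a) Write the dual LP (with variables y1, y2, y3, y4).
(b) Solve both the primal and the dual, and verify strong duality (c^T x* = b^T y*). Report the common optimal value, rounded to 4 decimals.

The standard primal-dual pair for 'max c^T x s.t. A x <= b, x >= 0' is:
  Dual:  min b^T y  s.t.  A^T y >= c,  y >= 0.

So the dual LP is:
  minimize  9y1 + 4y2 + 19y3 + 10y4
  subject to:
    y1 + 4y3 + 4y4 >= 3
    y2 + y3 + 3y4 >= 5
    y1, y2, y3, y4 >= 0

Solving the primal: x* = (0, 3.3333).
  primal value c^T x* = 16.6667.
Solving the dual: y* = (0, 0, 0, 1.6667).
  dual value b^T y* = 16.6667.
Strong duality: c^T x* = b^T y*. Confirmed.

16.6667


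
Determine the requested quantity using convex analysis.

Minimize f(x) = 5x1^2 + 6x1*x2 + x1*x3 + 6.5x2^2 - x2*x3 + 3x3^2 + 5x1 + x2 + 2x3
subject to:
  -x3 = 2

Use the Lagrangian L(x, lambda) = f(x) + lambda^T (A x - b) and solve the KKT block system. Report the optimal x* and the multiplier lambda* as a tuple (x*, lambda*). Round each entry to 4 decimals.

Form the Lagrangian:
  L(x, lambda) = (1/2) x^T Q x + c^T x + lambda^T (A x - b)
Stationarity (grad_x L = 0): Q x + c + A^T lambda = 0.
Primal feasibility: A x = b.

This gives the KKT block system:
  [ Q   A^T ] [ x     ]   [-c ]
  [ A    0  ] [ lambda ] = [ b ]

Solving the linear system:
  x*      = (-0.2234, -0.1277, -2)
  lambda* = (-10.0957)
  f(x*)   = 7.4734

x* = (-0.2234, -0.1277, -2), lambda* = (-10.0957)


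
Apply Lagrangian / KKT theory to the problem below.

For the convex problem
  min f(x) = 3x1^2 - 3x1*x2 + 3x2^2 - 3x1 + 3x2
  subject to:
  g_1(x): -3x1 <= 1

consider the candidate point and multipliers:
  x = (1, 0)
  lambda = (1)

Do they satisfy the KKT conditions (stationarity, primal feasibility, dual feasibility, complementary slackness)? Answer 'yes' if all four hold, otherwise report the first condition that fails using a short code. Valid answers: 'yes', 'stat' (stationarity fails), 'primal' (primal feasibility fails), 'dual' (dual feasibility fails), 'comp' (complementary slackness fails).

Gradient of f: grad f(x) = Q x + c = (3, 0)
Constraint values g_i(x) = a_i^T x - b_i:
  g_1((1, 0)) = -4
Stationarity residual: grad f(x) + sum_i lambda_i a_i = (0, 0)
  -> stationarity OK
Primal feasibility (all g_i <= 0): OK
Dual feasibility (all lambda_i >= 0): OK
Complementary slackness (lambda_i * g_i(x) = 0 for all i): FAILS

Verdict: the first failing condition is complementary_slackness -> comp.

comp


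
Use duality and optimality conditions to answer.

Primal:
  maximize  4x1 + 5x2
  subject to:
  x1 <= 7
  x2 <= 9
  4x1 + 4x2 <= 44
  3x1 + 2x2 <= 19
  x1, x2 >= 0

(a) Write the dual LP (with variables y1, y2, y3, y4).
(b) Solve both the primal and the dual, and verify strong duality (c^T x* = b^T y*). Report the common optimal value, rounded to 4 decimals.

The standard primal-dual pair for 'max c^T x s.t. A x <= b, x >= 0' is:
  Dual:  min b^T y  s.t.  A^T y >= c,  y >= 0.

So the dual LP is:
  minimize  7y1 + 9y2 + 44y3 + 19y4
  subject to:
    y1 + 4y3 + 3y4 >= 4
    y2 + 4y3 + 2y4 >= 5
    y1, y2, y3, y4 >= 0

Solving the primal: x* = (0.3333, 9).
  primal value c^T x* = 46.3333.
Solving the dual: y* = (0, 2.3333, 0, 1.3333).
  dual value b^T y* = 46.3333.
Strong duality: c^T x* = b^T y*. Confirmed.

46.3333


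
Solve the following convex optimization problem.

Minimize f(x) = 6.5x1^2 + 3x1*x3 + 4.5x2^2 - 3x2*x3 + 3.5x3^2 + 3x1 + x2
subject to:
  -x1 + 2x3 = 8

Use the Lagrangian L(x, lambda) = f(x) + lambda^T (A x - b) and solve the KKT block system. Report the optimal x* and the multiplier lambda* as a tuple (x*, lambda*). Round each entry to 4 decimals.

Form the Lagrangian:
  L(x, lambda) = (1/2) x^T Q x + c^T x + lambda^T (A x - b)
Stationarity (grad_x L = 0): Q x + c + A^T lambda = 0.
Primal feasibility: A x = b.

This gives the KKT block system:
  [ Q   A^T ] [ x     ]   [-c ]
  [ A    0  ] [ lambda ] = [ b ]

Solving the linear system:
  x*      = (-1.5524, 0.9635, 3.2238)
  lambda* = (-7.5095)
  f(x*)   = 28.1913

x* = (-1.5524, 0.9635, 3.2238), lambda* = (-7.5095)


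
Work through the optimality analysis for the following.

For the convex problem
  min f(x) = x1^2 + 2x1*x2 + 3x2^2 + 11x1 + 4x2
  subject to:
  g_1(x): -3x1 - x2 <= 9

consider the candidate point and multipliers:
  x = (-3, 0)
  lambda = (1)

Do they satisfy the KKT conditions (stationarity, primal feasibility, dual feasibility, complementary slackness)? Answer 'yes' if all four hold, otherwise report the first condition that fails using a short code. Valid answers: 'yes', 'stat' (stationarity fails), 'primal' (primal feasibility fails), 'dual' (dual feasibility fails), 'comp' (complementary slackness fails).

Gradient of f: grad f(x) = Q x + c = (5, -2)
Constraint values g_i(x) = a_i^T x - b_i:
  g_1((-3, 0)) = 0
Stationarity residual: grad f(x) + sum_i lambda_i a_i = (2, -3)
  -> stationarity FAILS
Primal feasibility (all g_i <= 0): OK
Dual feasibility (all lambda_i >= 0): OK
Complementary slackness (lambda_i * g_i(x) = 0 for all i): OK

Verdict: the first failing condition is stationarity -> stat.

stat


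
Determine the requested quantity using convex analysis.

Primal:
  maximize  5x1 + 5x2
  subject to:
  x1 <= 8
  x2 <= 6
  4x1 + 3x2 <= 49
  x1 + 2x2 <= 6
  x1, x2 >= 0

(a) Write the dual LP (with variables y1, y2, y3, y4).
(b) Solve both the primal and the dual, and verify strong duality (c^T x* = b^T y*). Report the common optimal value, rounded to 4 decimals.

The standard primal-dual pair for 'max c^T x s.t. A x <= b, x >= 0' is:
  Dual:  min b^T y  s.t.  A^T y >= c,  y >= 0.

So the dual LP is:
  minimize  8y1 + 6y2 + 49y3 + 6y4
  subject to:
    y1 + 4y3 + y4 >= 5
    y2 + 3y3 + 2y4 >= 5
    y1, y2, y3, y4 >= 0

Solving the primal: x* = (6, 0).
  primal value c^T x* = 30.
Solving the dual: y* = (0, 0, 0, 5).
  dual value b^T y* = 30.
Strong duality: c^T x* = b^T y*. Confirmed.

30


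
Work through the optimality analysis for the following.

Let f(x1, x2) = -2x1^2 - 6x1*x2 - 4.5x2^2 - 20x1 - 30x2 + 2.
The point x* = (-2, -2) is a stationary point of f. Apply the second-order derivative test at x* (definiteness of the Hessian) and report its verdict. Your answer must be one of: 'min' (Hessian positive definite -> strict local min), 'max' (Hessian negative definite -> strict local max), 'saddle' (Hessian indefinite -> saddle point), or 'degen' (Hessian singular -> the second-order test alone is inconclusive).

Compute the Hessian H = grad^2 f:
  H = [[-4, -6], [-6, -9]]
Verify stationarity: grad f(x*) = H x* + g = (0, 0).
Eigenvalues of H: -13, 0.
H has a zero eigenvalue (singular; negative semidefinite but not definite), so H is neither positive definite, negative definite, nor indefinite. The second-order test alone is inconclusive -> degen.
(Indeed, f is constant along the null direction of H through x*, so x* is not a strict local extremum.)

degen


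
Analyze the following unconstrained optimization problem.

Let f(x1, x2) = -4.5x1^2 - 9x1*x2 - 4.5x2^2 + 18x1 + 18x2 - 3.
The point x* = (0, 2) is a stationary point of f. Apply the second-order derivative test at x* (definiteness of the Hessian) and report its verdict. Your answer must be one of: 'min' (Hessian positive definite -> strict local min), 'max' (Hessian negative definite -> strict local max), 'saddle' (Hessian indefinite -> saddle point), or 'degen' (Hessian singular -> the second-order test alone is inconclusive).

Compute the Hessian H = grad^2 f:
  H = [[-9, -9], [-9, -9]]
Verify stationarity: grad f(x*) = H x* + g = (0, 0).
Eigenvalues of H: -18, 0.
H has a zero eigenvalue (singular; negative semidefinite but not definite), so H is neither positive definite, negative definite, nor indefinite. The second-order test alone is inconclusive -> degen.
(Indeed, f is constant along the null direction of H through x*, so x* is not a strict local extremum.)

degen


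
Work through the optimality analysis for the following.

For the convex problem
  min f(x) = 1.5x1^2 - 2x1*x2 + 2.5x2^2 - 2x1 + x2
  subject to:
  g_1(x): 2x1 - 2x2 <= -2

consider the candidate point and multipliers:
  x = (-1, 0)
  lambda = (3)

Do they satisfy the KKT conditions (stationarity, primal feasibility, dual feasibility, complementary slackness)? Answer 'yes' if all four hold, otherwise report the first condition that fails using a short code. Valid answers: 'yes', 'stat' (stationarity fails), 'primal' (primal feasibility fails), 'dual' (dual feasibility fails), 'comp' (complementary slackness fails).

Gradient of f: grad f(x) = Q x + c = (-5, 3)
Constraint values g_i(x) = a_i^T x - b_i:
  g_1((-1, 0)) = 0
Stationarity residual: grad f(x) + sum_i lambda_i a_i = (1, -3)
  -> stationarity FAILS
Primal feasibility (all g_i <= 0): OK
Dual feasibility (all lambda_i >= 0): OK
Complementary slackness (lambda_i * g_i(x) = 0 for all i): OK

Verdict: the first failing condition is stationarity -> stat.

stat


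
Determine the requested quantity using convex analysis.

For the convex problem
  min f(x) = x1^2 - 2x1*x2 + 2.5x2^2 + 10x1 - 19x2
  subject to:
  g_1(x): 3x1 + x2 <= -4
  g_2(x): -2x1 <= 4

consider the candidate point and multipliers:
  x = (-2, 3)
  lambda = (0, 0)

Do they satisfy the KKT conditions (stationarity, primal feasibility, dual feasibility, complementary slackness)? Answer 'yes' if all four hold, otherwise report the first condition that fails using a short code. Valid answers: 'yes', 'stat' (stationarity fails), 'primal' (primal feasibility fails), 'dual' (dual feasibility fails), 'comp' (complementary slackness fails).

Gradient of f: grad f(x) = Q x + c = (0, 0)
Constraint values g_i(x) = a_i^T x - b_i:
  g_1((-2, 3)) = 1
  g_2((-2, 3)) = 0
Stationarity residual: grad f(x) + sum_i lambda_i a_i = (0, 0)
  -> stationarity OK
Primal feasibility (all g_i <= 0): FAILS
Dual feasibility (all lambda_i >= 0): OK
Complementary slackness (lambda_i * g_i(x) = 0 for all i): OK

Verdict: the first failing condition is primal_feasibility -> primal.

primal
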